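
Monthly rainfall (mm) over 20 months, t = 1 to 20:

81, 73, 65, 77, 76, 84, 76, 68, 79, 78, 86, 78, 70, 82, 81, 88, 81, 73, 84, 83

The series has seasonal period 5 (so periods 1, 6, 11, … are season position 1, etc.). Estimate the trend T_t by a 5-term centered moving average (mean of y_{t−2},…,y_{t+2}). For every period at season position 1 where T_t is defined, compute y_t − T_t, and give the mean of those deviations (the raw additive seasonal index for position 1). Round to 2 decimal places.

Season position 1 occurs at t = 6, 11, 16 (where T_t is defined).
t=6: T_6 = 76.2000; y_6 − T_6 = 84 − 76.2000 = 7.8000
t=11: T_11 = 78.2000; y_11 − T_11 = 86 − 78.2000 = 7.8000
t=16: T_16 = 81.0000; y_16 − T_16 = 88 − 81.0000 = 7.0000
Mean deviation: (7.8000 + 7.8000 + 7.0000) / 3 = 7.53

7.53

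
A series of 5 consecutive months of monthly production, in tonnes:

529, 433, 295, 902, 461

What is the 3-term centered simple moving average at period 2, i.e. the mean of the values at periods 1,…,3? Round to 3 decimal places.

Sum of periods 1–3: 529 + 433 + 295 = 1257
Divide by 3: 1257 / 3 = 419.000

419.000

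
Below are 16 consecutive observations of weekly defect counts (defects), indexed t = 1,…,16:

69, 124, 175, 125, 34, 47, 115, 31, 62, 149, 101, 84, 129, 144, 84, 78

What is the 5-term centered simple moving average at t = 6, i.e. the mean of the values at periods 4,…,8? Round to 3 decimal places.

70.400

Sum of periods 4–8: 125 + 34 + 47 + 115 + 31 = 352
Divide by 5: 352 / 5 = 70.400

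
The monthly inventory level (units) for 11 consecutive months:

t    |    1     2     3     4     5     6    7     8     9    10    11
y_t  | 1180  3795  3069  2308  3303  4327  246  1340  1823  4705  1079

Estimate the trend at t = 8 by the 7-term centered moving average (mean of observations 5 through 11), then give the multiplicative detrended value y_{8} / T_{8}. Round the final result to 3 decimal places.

0.558

Trend T_8 = (3303 + 4327 + 246 + 1340 + 1823 + 4705 + 1079) / 7 = 16823/7 = 2403.28571
Ratio to trend: 1340 / 2403.28571 = 0.558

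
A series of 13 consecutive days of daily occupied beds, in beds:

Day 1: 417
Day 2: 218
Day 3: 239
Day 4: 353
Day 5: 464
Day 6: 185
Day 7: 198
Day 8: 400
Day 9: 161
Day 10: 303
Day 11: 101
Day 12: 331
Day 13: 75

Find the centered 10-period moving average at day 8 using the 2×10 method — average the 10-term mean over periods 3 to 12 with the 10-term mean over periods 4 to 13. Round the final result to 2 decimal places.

Sum over 3–12: 239 + 353 + 464 + 185 + 198 + 400 + 161 + 303 + 101 + 331 = 2735
Sum over 4–13: 353 + 464 + 185 + 198 + 400 + 161 + 303 + 101 + 331 + 75 = 2571
CMA at t=8 = (2735 + 2571) / (2·10) = 5306 / 20 = 265.30

265.30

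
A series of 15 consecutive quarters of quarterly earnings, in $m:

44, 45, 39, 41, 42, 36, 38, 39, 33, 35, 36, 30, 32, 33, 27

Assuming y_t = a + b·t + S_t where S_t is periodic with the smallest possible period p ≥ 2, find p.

First differences y_{t+1} − y_t: 1, -6, 2, 1, -6, 2, 1, -6, …
The difference pattern repeats every 3 terms and not for any smaller step, so p = 3.

3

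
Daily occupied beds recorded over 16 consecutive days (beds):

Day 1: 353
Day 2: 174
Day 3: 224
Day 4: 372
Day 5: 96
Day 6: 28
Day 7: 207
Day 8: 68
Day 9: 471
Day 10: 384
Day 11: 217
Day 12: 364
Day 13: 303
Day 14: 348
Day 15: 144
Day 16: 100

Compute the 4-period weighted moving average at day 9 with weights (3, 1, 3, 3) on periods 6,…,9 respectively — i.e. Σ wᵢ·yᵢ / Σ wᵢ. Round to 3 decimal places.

Weighted sum: 3·28 + 1·207 + 3·68 + 3·471 = 84 + 207 + 204 + 1413 = 1908
Weight total: 3 + 1 + 3 + 3 = 10
WMA = 1908 / 10 = 190.800

190.800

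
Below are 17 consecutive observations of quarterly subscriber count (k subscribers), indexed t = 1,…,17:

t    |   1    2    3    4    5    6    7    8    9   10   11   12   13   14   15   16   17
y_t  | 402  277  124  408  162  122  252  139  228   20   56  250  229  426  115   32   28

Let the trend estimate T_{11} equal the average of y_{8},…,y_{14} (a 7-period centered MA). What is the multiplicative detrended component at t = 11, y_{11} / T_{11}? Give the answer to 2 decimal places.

Trend T_11 = (139 + 228 + 20 + 56 + 250 + 229 + 426) / 7 = 1348/7 = 192.5714
Ratio to trend: 56 / 192.5714 = 0.29

0.29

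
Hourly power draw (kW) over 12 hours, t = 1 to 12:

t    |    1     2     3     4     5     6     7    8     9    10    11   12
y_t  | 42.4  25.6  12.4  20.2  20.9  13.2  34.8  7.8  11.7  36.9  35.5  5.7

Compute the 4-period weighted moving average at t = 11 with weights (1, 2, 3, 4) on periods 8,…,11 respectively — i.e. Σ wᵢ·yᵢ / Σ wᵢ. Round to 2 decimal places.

28.39

Weighted sum: 1·7.8 + 2·11.7 + 3·36.9 + 4·35.5 = 7.8 + 23.4 + 110.7 + 142.0 = 283.9
Weight total: 1 + 2 + 3 + 4 = 10
WMA = 283.9 / 10 = 28.39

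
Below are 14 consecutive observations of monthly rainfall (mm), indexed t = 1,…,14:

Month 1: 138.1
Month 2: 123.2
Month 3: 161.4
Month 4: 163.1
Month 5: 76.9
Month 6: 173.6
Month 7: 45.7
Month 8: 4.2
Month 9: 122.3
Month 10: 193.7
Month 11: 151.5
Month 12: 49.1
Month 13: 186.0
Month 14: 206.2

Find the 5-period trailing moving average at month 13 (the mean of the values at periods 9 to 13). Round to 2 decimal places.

140.52

Sum of periods 9–13: 122.3 + 193.7 + 151.5 + 49.1 + 186.0 = 702.6
Divide by 5: 702.6 / 5 = 140.52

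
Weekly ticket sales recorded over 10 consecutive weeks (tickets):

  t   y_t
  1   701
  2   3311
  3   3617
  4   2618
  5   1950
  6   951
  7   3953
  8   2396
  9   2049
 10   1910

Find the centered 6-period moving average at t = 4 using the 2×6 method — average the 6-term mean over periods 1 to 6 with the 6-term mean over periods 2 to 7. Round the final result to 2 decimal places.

Sum over 1–6: 701 + 3311 + 3617 + 2618 + 1950 + 951 = 13148
Sum over 2–7: 3311 + 3617 + 2618 + 1950 + 951 + 3953 = 16400
CMA at t=4 = (13148 + 16400) / (2·6) = 29548 / 12 = 2462.33

2462.33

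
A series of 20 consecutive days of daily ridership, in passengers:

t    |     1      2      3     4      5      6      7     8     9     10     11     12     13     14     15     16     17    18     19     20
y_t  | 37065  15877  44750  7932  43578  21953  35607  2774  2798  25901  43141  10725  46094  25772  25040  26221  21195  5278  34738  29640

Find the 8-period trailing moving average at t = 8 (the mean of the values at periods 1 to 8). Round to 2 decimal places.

Sum of periods 1–8: 37065 + 15877 + 44750 + 7932 + 43578 + 21953 + 35607 + 2774 = 209536
Divide by 8: 209536 / 8 = 26192.00

26192.00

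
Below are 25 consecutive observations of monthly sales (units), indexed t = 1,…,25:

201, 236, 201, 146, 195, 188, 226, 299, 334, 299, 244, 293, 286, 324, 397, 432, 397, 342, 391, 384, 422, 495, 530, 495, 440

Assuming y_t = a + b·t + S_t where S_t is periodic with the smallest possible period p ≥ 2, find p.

7

First differences y_{t+1} − y_t: 35, -35, -55, 49, -7, 38, 73, 35, -35, -55, 49, -7, 38, 73, 35, -35, …
The difference pattern repeats every 7 terms and not for any smaller step, so p = 7.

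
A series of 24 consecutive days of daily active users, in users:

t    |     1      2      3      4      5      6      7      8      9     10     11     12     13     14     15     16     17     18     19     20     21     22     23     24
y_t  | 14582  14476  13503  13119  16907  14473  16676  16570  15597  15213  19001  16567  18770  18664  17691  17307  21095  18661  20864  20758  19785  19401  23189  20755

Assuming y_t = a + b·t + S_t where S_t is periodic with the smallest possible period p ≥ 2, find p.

First differences y_{t+1} − y_t: -106, -973, -384, 3788, -2434, 2203, -106, -973, -384, 3788, -2434, 2203, -106, -973, …
The difference pattern repeats every 6 terms and not for any smaller step, so p = 6.

6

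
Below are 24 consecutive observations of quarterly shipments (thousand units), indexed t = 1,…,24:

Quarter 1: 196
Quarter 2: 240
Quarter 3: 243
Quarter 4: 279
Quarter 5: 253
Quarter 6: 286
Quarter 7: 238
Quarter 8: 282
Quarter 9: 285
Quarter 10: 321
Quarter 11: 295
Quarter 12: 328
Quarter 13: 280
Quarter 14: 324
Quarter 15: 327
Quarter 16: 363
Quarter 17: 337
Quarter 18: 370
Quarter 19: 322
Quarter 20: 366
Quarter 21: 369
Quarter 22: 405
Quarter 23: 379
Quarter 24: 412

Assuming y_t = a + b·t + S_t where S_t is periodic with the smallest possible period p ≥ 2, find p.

First differences y_{t+1} − y_t: 44, 3, 36, -26, 33, -48, 44, 3, 36, -26, 33, -48, 44, 3, …
The difference pattern repeats every 6 terms and not for any smaller step, so p = 6.

6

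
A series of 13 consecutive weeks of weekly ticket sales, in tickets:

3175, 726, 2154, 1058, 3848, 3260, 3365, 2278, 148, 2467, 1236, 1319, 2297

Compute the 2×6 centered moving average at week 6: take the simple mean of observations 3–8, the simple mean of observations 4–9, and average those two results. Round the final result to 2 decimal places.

2493.33

Sum over 3–8: 2154 + 1058 + 3848 + 3260 + 3365 + 2278 = 15963
Sum over 4–9: 1058 + 3848 + 3260 + 3365 + 2278 + 148 = 13957
CMA at t=6 = (15963 + 13957) / (2·6) = 29920 / 12 = 2493.33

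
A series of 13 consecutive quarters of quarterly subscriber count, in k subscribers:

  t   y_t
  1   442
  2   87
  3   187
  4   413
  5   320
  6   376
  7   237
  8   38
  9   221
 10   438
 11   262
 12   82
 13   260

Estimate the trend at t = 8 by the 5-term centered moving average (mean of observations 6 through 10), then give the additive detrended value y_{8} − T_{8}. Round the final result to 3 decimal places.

-224.000

Trend T_8 = (376 + 237 + 38 + 221 + 438) / 5 = 1310/5 = 262.00000
Detrended value: 38 − 262.00000 = -224.000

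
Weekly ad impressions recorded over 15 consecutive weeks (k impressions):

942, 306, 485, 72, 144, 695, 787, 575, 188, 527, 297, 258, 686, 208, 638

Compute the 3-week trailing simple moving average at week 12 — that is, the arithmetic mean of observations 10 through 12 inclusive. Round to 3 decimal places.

Sum of periods 10–12: 527 + 297 + 258 = 1082
Divide by 3: 1082 / 3 = 360.667

360.667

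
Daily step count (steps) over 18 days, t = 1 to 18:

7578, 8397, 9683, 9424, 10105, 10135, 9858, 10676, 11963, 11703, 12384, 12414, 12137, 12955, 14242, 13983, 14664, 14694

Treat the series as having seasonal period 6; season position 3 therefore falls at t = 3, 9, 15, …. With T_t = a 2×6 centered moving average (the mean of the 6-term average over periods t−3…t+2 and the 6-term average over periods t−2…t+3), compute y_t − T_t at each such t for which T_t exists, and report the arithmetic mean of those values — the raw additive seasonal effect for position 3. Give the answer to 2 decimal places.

Season position 3 occurs at t = 9, 15 (where T_t is defined).
t=9: T_9 = 11309.7500; y_9 − T_9 = 11963 − 11309.7500 = 653.2500
t=15: T_15 = 13589.1667; y_15 − T_15 = 14242 − 13589.1667 = 652.8333
Mean deviation: (653.2500 + 652.8333) / 2 = 653.04

653.04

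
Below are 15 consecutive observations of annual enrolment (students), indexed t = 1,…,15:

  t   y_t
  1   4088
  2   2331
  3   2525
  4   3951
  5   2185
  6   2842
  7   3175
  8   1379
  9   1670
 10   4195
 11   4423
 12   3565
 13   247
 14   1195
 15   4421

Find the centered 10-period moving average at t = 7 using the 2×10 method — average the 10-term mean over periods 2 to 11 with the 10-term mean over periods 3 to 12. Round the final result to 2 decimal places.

2929.30

Sum over 2–11: 2331 + 2525 + 3951 + 2185 + 2842 + 3175 + 1379 + 1670 + 4195 + 4423 = 28676
Sum over 3–12: 2525 + 3951 + 2185 + 2842 + 3175 + 1379 + 1670 + 4195 + 4423 + 3565 = 29910
CMA at t=7 = (28676 + 29910) / (2·10) = 58586 / 20 = 2929.30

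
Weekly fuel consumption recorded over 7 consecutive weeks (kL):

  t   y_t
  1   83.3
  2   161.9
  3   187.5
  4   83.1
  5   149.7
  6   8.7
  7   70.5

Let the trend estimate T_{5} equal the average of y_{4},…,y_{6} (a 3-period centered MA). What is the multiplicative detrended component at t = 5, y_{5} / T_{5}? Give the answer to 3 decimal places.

Trend T_5 = (83.1 + 149.7 + 8.7) / 3 = 241.5/3 = 80.50000
Ratio to trend: 149.7 / 80.50000 = 1.860

1.860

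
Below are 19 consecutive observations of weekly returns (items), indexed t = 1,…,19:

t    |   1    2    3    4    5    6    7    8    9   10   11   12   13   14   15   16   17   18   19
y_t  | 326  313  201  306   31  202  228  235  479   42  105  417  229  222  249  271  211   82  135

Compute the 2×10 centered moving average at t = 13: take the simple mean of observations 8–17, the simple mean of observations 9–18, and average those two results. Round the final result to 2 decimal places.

Sum over 8–17: 235 + 479 + 42 + 105 + 417 + 229 + 222 + 249 + 271 + 211 = 2460
Sum over 9–18: 479 + 42 + 105 + 417 + 229 + 222 + 249 + 271 + 211 + 82 = 2307
CMA at t=13 = (2460 + 2307) / (2·10) = 4767 / 20 = 238.35

238.35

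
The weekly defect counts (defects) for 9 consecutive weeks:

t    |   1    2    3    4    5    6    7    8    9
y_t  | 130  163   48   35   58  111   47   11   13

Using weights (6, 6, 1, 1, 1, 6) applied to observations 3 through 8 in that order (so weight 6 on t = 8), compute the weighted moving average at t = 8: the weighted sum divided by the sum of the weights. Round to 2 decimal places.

37.14

Weighted sum: 6·48 + 6·35 + 1·58 + 1·111 + 1·47 + 6·11 = 288 + 210 + 58 + 111 + 47 + 66 = 780
Weight total: 6 + 6 + 1 + 1 + 1 + 6 = 21
WMA = 780 / 21 = 37.14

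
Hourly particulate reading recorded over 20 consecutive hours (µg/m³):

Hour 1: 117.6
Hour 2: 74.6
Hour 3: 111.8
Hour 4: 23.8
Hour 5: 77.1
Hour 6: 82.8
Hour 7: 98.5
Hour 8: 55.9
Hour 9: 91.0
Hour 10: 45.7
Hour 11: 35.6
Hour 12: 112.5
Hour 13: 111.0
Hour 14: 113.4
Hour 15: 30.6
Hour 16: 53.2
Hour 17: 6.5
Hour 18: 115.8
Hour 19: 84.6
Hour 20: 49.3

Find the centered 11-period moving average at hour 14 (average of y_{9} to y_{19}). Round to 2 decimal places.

Sum of periods 9–19: 91.0 + 45.7 + 35.6 + 112.5 + 111.0 + 113.4 + 30.6 + 53.2 + 6.5 + 115.8 + 84.6 = 799.9
Divide by 11: 799.9 / 11 = 72.72

72.72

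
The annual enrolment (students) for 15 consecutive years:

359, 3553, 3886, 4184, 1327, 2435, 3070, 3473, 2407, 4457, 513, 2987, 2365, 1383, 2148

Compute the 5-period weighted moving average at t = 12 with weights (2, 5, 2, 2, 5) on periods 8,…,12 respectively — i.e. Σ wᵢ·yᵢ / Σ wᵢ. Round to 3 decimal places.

Weighted sum: 2·3473 + 5·2407 + 2·4457 + 2·513 + 5·2987 = 6946 + 12035 + 8914 + 1026 + 14935 = 43856
Weight total: 2 + 5 + 2 + 2 + 5 = 16
WMA = 43856 / 16 = 2741.000

2741.000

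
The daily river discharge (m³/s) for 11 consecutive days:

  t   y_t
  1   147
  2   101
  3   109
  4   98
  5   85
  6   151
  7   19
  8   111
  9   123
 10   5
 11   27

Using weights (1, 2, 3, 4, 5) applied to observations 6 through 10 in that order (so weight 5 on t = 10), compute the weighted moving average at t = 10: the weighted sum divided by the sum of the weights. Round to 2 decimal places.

69.27

Weighted sum: 1·151 + 2·19 + 3·111 + 4·123 + 5·5 = 151 + 38 + 333 + 492 + 25 = 1039
Weight total: 1 + 2 + 3 + 4 + 5 = 15
WMA = 1039 / 15 = 69.27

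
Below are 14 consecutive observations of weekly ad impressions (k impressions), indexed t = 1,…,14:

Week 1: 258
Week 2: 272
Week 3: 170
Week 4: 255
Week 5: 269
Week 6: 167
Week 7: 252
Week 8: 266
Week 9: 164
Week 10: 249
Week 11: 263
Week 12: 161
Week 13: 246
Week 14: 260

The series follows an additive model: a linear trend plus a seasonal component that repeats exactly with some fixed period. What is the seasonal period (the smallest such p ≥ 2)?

3

First differences y_{t+1} − y_t: 14, -102, 85, 14, -102, 85, 14, -102, …
The difference pattern repeats every 3 terms and not for any smaller step, so p = 3.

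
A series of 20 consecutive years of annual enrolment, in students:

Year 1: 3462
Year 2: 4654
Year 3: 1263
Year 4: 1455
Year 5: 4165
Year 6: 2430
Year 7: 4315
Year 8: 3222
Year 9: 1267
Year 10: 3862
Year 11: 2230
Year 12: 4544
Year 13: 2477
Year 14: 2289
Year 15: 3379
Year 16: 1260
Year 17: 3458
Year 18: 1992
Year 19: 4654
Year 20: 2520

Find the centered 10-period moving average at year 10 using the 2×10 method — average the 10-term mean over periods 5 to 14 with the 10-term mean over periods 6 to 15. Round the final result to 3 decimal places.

Sum over 5–14: 4165 + 2430 + 4315 + 3222 + 1267 + 3862 + 2230 + 4544 + 2477 + 2289 = 30801
Sum over 6–15: 2430 + 4315 + 3222 + 1267 + 3862 + 2230 + 4544 + 2477 + 2289 + 3379 = 30015
CMA at t=10 = (30801 + 30015) / (2·10) = 60816 / 20 = 3040.800

3040.800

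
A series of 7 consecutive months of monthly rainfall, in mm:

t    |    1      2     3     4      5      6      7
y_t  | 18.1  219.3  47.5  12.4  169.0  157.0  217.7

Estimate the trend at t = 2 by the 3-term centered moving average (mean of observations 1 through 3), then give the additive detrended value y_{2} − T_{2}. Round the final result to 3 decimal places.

124.333

Trend T_2 = (18.1 + 219.3 + 47.5) / 3 = 284.9/3 = 94.96667
Detrended value: 219.3 − 94.96667 = 124.333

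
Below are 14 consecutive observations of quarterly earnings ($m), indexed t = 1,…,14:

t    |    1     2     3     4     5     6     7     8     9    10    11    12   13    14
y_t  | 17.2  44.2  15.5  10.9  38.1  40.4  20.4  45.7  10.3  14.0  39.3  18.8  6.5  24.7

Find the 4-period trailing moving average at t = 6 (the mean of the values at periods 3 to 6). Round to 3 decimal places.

Sum of periods 3–6: 15.5 + 10.9 + 38.1 + 40.4 = 104.9
Divide by 4: 104.9 / 4 = 26.225

26.225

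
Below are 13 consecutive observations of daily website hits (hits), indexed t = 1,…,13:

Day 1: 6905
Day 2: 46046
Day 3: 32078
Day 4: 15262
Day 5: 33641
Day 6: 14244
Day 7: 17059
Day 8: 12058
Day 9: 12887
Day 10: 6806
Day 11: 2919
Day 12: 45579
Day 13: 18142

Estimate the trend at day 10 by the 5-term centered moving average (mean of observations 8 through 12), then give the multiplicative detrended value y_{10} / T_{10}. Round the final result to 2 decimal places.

0.42

Trend T_10 = (12058 + 12887 + 6806 + 2919 + 45579) / 5 = 80249/5 = 16049.8000
Ratio to trend: 6806 / 16049.8000 = 0.42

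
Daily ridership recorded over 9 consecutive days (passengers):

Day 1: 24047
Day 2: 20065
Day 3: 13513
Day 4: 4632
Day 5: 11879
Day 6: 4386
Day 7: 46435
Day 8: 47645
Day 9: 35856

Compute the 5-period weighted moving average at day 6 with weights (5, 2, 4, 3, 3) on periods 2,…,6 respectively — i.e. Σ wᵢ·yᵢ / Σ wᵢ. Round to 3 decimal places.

Weighted sum: 5·20065 + 2·13513 + 4·4632 + 3·11879 + 3·4386 = 100325 + 27026 + 18528 + 35637 + 13158 = 194674
Weight total: 5 + 2 + 4 + 3 + 3 = 17
WMA = 194674 / 17 = 11451.412

11451.412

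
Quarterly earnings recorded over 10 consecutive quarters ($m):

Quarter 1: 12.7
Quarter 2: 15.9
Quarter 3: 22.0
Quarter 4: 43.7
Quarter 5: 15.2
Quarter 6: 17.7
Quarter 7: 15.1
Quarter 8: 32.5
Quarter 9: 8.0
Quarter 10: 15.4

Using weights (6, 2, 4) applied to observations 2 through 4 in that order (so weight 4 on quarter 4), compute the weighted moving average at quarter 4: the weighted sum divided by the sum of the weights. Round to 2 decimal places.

Weighted sum: 6·15.9 + 2·22.0 + 4·43.7 = 95.4 + 44.0 + 174.8 = 314.2
Weight total: 6 + 2 + 4 = 12
WMA = 314.2 / 12 = 26.18

26.18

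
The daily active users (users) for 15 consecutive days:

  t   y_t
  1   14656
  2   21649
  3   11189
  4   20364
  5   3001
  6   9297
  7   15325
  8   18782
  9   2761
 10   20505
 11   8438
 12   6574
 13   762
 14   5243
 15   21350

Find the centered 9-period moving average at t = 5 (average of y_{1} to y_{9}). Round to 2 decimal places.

Sum of periods 1–9: 14656 + 21649 + 11189 + 20364 + 3001 + 9297 + 15325 + 18782 + 2761 = 117024
Divide by 9: 117024 / 9 = 13002.67

13002.67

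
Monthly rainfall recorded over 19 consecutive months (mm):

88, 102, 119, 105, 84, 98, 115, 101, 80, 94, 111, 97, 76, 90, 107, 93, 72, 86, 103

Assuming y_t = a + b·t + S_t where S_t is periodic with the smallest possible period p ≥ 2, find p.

4

First differences y_{t+1} − y_t: 14, 17, -14, -21, 14, 17, -14, -21, 14, 17, …
The difference pattern repeats every 4 terms and not for any smaller step, so p = 4.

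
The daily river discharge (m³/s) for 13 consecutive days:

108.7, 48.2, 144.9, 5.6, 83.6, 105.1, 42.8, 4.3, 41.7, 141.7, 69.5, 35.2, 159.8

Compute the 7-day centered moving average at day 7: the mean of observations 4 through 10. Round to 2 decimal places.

60.69

Sum of periods 4–10: 5.6 + 83.6 + 105.1 + 42.8 + 4.3 + 41.7 + 141.7 = 424.8
Divide by 7: 424.8 / 7 = 60.69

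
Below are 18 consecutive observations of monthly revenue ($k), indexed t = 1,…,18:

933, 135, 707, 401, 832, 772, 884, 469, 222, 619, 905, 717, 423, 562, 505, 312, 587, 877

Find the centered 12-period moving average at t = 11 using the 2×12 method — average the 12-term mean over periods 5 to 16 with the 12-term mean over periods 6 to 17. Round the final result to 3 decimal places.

Sum over 5–16: 832 + 772 + 884 + 469 + 222 + 619 + 905 + 717 + 423 + 562 + 505 + 312 = 7222
Sum over 6–17: 772 + 884 + 469 + 222 + 619 + 905 + 717 + 423 + 562 + 505 + 312 + 587 = 6977
CMA at t=11 = (7222 + 6977) / (2·12) = 14199 / 24 = 591.625

591.625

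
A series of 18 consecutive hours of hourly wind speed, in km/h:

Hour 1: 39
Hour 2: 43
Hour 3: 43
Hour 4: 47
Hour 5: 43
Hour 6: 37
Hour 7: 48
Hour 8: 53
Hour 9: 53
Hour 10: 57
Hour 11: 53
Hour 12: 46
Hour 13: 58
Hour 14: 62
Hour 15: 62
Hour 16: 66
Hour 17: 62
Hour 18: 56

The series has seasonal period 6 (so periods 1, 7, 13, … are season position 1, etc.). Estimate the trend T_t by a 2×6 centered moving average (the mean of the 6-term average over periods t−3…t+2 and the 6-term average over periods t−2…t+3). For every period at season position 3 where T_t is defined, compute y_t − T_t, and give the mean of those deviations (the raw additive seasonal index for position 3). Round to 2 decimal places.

Season position 3 occurs at t = 9, 15 (where T_t is defined).
t=9: T_9 = 50.9167; y_9 − T_9 = 53 − 50.9167 = 2.0833
t=15: T_15 = 60.1667; y_15 − T_15 = 62 − 60.1667 = 1.8333
Mean deviation: (2.0833 + 1.8333) / 2 = 1.96

1.96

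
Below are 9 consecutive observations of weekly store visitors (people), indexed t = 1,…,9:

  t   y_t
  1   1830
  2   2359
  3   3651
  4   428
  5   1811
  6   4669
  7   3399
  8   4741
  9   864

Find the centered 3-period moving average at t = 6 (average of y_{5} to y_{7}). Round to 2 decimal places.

3293.00

Sum of periods 5–7: 1811 + 4669 + 3399 = 9879
Divide by 3: 9879 / 3 = 3293.00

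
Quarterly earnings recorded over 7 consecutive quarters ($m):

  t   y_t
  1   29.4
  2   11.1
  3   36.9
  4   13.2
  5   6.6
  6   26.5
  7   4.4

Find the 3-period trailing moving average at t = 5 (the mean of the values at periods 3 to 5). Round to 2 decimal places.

Sum of periods 3–5: 36.9 + 13.2 + 6.6 = 56.7
Divide by 3: 56.7 / 3 = 18.90

18.90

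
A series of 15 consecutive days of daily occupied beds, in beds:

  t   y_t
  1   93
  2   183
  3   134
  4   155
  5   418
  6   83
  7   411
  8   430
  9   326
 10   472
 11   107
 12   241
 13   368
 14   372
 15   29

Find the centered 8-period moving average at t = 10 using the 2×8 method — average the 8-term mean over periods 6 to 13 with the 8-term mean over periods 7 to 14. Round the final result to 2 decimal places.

322.81

Sum over 6–13: 83 + 411 + 430 + 326 + 472 + 107 + 241 + 368 = 2438
Sum over 7–14: 411 + 430 + 326 + 472 + 107 + 241 + 368 + 372 = 2727
CMA at t=10 = (2438 + 2727) / (2·8) = 5165 / 16 = 322.81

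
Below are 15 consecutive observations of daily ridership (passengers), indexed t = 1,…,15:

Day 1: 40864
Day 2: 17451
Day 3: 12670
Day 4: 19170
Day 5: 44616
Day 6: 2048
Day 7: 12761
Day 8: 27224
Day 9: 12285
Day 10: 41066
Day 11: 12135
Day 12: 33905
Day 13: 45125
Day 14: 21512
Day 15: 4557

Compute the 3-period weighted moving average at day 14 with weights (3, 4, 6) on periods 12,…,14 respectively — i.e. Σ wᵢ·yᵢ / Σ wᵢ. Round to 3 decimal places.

31637.462

Weighted sum: 3·33905 + 4·45125 + 6·21512 = 101715 + 180500 + 129072 = 411287
Weight total: 3 + 4 + 6 = 13
WMA = 411287 / 13 = 31637.462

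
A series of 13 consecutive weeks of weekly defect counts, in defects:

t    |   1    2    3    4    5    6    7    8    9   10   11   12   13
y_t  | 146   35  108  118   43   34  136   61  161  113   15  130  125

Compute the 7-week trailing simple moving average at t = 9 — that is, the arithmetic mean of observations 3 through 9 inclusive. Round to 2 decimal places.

Sum of periods 3–9: 108 + 118 + 43 + 34 + 136 + 61 + 161 = 661
Divide by 7: 661 / 7 = 94.43

94.43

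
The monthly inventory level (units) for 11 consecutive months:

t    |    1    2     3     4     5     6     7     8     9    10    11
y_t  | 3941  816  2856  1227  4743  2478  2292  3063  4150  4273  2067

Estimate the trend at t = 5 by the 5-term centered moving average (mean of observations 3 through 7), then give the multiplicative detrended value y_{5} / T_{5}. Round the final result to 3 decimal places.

Trend T_5 = (2856 + 1227 + 4743 + 2478 + 2292) / 5 = 13596/5 = 2719.20000
Ratio to trend: 4743 / 2719.20000 = 1.744

1.744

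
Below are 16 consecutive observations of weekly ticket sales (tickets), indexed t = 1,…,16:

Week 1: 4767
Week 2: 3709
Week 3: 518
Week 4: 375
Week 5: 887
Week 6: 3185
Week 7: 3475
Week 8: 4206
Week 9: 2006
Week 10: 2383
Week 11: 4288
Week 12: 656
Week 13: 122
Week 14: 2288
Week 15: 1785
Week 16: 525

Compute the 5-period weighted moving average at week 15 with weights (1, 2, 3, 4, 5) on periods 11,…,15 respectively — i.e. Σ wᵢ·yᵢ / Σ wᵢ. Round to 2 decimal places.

Weighted sum: 1·4288 + 2·656 + 3·122 + 4·2288 + 5·1785 = 4288 + 1312 + 366 + 9152 + 8925 = 24043
Weight total: 1 + 2 + 3 + 4 + 5 = 15
WMA = 24043 / 15 = 1602.87

1602.87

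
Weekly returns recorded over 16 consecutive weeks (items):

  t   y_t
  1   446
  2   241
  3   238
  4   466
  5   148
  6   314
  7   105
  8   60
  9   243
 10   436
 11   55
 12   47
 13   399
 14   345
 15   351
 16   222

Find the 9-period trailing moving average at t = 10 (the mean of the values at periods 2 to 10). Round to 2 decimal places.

250.11

Sum of periods 2–10: 241 + 238 + 466 + 148 + 314 + 105 + 60 + 243 + 436 = 2251
Divide by 9: 2251 / 9 = 250.11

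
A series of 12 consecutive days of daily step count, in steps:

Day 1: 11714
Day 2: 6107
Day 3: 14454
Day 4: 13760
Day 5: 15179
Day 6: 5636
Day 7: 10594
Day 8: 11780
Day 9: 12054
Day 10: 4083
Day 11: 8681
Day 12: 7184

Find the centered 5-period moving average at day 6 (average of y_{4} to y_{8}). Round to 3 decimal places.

Sum of periods 4–8: 13760 + 15179 + 5636 + 10594 + 11780 = 56949
Divide by 5: 56949 / 5 = 11389.800

11389.800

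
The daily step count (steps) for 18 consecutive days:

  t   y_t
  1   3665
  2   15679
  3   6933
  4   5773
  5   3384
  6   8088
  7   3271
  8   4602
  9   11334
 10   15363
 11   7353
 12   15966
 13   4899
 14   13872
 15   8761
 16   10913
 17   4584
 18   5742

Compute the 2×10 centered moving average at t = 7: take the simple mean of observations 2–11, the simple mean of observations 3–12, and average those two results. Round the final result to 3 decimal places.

Sum over 2–11: 15679 + 6933 + 5773 + 3384 + 8088 + 3271 + 4602 + 11334 + 15363 + 7353 = 81780
Sum over 3–12: 6933 + 5773 + 3384 + 8088 + 3271 + 4602 + 11334 + 15363 + 7353 + 15966 = 82067
CMA at t=7 = (81780 + 82067) / (2·10) = 163847 / 20 = 8192.350

8192.350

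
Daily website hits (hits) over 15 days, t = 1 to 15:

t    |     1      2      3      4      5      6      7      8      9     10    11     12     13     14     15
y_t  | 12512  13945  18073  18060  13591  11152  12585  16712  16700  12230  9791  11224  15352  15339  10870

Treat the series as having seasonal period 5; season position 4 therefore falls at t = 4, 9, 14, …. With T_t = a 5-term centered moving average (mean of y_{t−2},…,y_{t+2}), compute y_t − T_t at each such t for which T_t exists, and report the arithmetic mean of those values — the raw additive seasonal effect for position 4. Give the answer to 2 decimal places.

3096.10

Season position 4 occurs at t = 4, 9 (where T_t is defined).
t=4: T_4 = 14964.2000; y_4 − T_4 = 18060 − 14964.2000 = 3095.8000
t=9: T_9 = 13603.6000; y_9 − T_9 = 16700 − 13603.6000 = 3096.4000
Mean deviation: (3095.8000 + 3096.4000) / 2 = 3096.10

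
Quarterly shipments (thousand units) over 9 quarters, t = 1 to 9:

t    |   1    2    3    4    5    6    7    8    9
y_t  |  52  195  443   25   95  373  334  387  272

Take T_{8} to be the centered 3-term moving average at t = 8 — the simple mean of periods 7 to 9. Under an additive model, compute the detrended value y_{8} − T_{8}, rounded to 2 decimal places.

56.00

Trend T_8 = (334 + 387 + 272) / 3 = 993/3 = 331.0000
Detrended value: 387 − 331.0000 = 56.00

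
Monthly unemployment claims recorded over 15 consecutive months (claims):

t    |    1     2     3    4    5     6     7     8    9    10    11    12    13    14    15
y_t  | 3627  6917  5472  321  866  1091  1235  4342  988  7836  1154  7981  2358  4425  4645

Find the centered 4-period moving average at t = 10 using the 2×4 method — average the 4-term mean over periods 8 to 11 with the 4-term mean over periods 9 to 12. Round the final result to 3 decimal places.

Sum over 8–11: 4342 + 988 + 7836 + 1154 = 14320
Sum over 9–12: 988 + 7836 + 1154 + 7981 = 17959
CMA at t=10 = (14320 + 17959) / (2·4) = 32279 / 8 = 4034.875

4034.875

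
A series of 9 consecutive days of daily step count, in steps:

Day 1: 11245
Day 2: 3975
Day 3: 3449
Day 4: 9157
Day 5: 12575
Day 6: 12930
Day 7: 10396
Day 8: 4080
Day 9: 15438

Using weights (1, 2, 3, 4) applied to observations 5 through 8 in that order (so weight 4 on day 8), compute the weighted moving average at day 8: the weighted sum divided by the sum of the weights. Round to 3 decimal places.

Weighted sum: 1·12575 + 2·12930 + 3·10396 + 4·4080 = 12575 + 25860 + 31188 + 16320 = 85943
Weight total: 1 + 2 + 3 + 4 = 10
WMA = 85943 / 10 = 8594.300

8594.300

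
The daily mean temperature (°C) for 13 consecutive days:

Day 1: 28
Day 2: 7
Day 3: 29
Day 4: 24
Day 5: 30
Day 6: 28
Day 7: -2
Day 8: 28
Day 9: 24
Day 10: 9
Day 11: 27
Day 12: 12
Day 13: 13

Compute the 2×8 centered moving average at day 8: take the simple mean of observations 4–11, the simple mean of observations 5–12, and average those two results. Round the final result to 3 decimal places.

20.250

Sum over 4–11: 24 + 30 + 28 + (-2) + 28 + 24 + 9 + 27 = 168
Sum over 5–12: 30 + 28 + (-2) + 28 + 24 + 9 + 27 + 12 = 156
CMA at t=8 = (168 + 156) / (2·8) = 324 / 16 = 20.250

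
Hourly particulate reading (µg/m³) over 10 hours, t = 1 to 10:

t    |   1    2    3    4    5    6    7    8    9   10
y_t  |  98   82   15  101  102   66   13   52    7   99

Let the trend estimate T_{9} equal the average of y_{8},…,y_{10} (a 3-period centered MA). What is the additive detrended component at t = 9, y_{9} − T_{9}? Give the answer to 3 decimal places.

-45.667

Trend T_9 = (52 + 7 + 99) / 3 = 158/3 = 52.66667
Detrended value: 7 − 52.66667 = -45.667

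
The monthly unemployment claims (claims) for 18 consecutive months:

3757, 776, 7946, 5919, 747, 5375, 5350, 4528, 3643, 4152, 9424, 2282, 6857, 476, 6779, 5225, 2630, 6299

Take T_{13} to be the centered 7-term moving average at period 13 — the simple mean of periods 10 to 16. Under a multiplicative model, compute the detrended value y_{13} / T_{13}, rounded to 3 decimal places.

Trend T_13 = (4152 + 9424 + 2282 + 6857 + 476 + 6779 + 5225) / 7 = 35195/7 = 5027.85714
Ratio to trend: 6857 / 5027.85714 = 1.364

1.364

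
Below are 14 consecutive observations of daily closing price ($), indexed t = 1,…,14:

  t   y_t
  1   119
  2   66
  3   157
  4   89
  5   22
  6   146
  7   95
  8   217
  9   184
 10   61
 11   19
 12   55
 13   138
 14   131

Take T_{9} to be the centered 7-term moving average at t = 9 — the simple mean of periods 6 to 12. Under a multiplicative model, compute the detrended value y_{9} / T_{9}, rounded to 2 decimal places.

Trend T_9 = (146 + 95 + 217 + 184 + 61 + 19 + 55) / 7 = 777/7 = 111.0000
Ratio to trend: 184 / 111.0000 = 1.66

1.66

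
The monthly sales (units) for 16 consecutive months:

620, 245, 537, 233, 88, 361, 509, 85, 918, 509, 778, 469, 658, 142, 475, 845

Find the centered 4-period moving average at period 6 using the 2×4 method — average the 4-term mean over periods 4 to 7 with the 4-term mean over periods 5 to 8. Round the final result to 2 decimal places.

279.25

Sum over 4–7: 233 + 88 + 361 + 509 = 1191
Sum over 5–8: 88 + 361 + 509 + 85 = 1043
CMA at t=6 = (1191 + 1043) / (2·4) = 2234 / 8 = 279.25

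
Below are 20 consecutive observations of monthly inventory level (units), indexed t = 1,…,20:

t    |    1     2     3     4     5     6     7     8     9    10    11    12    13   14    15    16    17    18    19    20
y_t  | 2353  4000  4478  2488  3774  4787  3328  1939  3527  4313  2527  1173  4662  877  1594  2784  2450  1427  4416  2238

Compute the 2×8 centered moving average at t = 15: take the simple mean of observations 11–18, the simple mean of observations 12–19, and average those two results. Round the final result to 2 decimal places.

Sum over 11–18: 2527 + 1173 + 4662 + 877 + 1594 + 2784 + 2450 + 1427 = 17494
Sum over 12–19: 1173 + 4662 + 877 + 1594 + 2784 + 2450 + 1427 + 4416 = 19383
CMA at t=15 = (17494 + 19383) / (2·8) = 36877 / 16 = 2304.81

2304.81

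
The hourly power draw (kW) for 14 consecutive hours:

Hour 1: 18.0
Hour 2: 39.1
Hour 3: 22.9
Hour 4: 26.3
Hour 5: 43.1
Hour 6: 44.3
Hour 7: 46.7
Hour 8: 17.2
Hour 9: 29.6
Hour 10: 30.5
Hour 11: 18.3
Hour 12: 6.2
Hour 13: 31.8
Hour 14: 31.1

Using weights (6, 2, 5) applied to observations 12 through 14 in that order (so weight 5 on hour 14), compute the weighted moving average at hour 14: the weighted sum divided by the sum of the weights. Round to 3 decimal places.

Weighted sum: 6·6.2 + 2·31.8 + 5·31.1 = 37.2 + 63.6 + 155.5 = 256.3
Weight total: 6 + 2 + 5 = 13
WMA = 256.3 / 13 = 19.715

19.715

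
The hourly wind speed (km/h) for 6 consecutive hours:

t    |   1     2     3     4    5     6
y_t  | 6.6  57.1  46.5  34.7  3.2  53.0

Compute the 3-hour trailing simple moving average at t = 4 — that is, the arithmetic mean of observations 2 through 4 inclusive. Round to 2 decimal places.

Sum of periods 2–4: 57.1 + 46.5 + 34.7 = 138.3
Divide by 3: 138.3 / 3 = 46.10

46.10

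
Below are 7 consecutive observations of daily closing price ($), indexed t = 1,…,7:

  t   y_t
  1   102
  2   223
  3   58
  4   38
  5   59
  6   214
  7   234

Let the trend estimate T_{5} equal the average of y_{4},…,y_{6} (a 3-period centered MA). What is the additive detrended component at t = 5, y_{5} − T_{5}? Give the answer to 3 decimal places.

-44.667

Trend T_5 = (38 + 59 + 214) / 3 = 311/3 = 103.66667
Detrended value: 59 − 103.66667 = -44.667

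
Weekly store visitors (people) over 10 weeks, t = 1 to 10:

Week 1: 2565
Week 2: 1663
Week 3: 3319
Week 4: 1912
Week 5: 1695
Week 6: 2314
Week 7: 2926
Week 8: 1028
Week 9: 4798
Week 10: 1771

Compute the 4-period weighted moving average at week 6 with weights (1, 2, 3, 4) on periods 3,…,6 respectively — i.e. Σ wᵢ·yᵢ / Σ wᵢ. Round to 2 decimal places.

2148.40

Weighted sum: 1·3319 + 2·1912 + 3·1695 + 4·2314 = 3319 + 3824 + 5085 + 9256 = 21484
Weight total: 1 + 2 + 3 + 4 = 10
WMA = 21484 / 10 = 2148.40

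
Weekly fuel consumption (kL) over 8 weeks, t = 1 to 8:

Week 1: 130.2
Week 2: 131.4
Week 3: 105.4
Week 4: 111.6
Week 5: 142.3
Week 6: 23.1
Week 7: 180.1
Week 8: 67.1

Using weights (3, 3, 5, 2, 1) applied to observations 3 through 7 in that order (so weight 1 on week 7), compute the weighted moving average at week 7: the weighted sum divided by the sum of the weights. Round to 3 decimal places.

113.486

Weighted sum: 3·105.4 + 3·111.6 + 5·142.3 + 2·23.1 + 1·180.1 = 316.2 + 334.8 + 711.5 + 46.2 + 180.1 = 1588.8
Weight total: 3 + 3 + 5 + 2 + 1 = 14
WMA = 1588.8 / 14 = 113.486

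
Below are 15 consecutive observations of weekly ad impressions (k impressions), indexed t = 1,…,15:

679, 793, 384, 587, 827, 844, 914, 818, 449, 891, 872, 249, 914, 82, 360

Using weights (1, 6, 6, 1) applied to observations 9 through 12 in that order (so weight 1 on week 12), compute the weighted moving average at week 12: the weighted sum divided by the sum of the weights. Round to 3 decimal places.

Weighted sum: 1·449 + 6·891 + 6·872 + 1·249 = 449 + 5346 + 5232 + 249 = 11276
Weight total: 1 + 6 + 6 + 1 = 14
WMA = 11276 / 14 = 805.429

805.429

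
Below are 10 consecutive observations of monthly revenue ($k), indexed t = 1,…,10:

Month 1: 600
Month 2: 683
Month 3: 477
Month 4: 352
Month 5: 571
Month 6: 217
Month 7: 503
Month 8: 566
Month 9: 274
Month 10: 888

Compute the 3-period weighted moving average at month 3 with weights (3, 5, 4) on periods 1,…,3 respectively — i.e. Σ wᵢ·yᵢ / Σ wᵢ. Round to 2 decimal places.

593.58

Weighted sum: 3·600 + 5·683 + 4·477 = 1800 + 3415 + 1908 = 7123
Weight total: 3 + 5 + 4 = 12
WMA = 7123 / 12 = 593.58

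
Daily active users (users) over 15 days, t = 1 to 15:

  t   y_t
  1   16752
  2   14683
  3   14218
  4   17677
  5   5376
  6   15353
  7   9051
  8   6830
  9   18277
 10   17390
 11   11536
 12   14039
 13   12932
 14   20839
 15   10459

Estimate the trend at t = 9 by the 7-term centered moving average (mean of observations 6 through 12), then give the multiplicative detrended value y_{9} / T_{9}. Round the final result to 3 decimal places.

Trend T_9 = (15353 + 9051 + 6830 + 18277 + 17390 + 11536 + 14039) / 7 = 92476/7 = 13210.85714
Ratio to trend: 18277 / 13210.85714 = 1.383

1.383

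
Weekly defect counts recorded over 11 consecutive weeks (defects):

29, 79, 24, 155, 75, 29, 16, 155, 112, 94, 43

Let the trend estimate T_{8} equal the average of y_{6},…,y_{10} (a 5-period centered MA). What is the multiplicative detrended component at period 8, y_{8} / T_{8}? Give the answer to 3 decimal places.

1.909

Trend T_8 = (29 + 16 + 155 + 112 + 94) / 5 = 406/5 = 81.20000
Ratio to trend: 155 / 81.20000 = 1.909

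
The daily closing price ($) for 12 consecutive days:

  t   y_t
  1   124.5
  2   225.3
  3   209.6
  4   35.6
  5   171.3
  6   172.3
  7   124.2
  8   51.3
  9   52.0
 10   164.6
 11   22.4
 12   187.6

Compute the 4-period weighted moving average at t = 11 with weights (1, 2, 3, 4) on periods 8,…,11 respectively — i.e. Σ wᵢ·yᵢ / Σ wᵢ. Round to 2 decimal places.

73.87

Weighted sum: 1·51.3 + 2·52.0 + 3·164.6 + 4·22.4 = 51.3 + 104.0 + 493.8 + 89.6 = 738.7
Weight total: 1 + 2 + 3 + 4 = 10
WMA = 738.7 / 10 = 73.87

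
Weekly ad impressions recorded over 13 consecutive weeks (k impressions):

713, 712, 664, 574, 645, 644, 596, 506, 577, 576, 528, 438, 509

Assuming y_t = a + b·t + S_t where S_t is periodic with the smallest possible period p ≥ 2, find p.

4

First differences y_{t+1} − y_t: -1, -48, -90, 71, -1, -48, -90, 71, -1, -48, …
The difference pattern repeats every 4 terms and not for any smaller step, so p = 4.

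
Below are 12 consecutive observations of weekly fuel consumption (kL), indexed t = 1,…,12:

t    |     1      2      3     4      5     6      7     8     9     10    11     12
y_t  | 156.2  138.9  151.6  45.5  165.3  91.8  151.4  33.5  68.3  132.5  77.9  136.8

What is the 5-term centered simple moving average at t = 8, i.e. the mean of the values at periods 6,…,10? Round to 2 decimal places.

Sum of periods 6–10: 91.8 + 151.4 + 33.5 + 68.3 + 132.5 = 477.5
Divide by 5: 477.5 / 5 = 95.50

95.50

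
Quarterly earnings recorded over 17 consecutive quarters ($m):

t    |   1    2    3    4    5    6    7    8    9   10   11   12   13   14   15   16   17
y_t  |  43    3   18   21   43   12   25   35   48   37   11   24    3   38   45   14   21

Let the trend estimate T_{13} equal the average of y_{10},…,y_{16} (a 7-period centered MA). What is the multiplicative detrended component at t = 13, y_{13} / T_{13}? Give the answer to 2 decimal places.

0.12

Trend T_13 = (37 + 11 + 24 + 3 + 38 + 45 + 14) / 7 = 172/7 = 24.5714
Ratio to trend: 3 / 24.5714 = 0.12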